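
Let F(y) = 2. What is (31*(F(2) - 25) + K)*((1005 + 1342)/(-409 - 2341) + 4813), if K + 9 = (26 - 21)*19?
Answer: -754303971/250 ≈ -3.0172e+6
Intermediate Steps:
K = 86 (K = -9 + (26 - 21)*19 = -9 + 5*19 = -9 + 95 = 86)
(31*(F(2) - 25) + K)*((1005 + 1342)/(-409 - 2341) + 4813) = (31*(2 - 25) + 86)*((1005 + 1342)/(-409 - 2341) + 4813) = (31*(-23) + 86)*(2347/(-2750) + 4813) = (-713 + 86)*(2347*(-1/2750) + 4813) = -627*(-2347/2750 + 4813) = -627*13233403/2750 = -754303971/250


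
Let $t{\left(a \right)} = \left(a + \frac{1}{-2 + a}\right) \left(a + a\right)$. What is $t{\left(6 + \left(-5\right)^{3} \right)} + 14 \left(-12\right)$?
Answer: $\frac{3406872}{121} \approx 28156.0$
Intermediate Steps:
$t{\left(a \right)} = 2 a \left(a + \frac{1}{-2 + a}\right)$ ($t{\left(a \right)} = \left(a + \frac{1}{-2 + a}\right) 2 a = 2 a \left(a + \frac{1}{-2 + a}\right)$)
$t{\left(6 + \left(-5\right)^{3} \right)} + 14 \left(-12\right) = \frac{2 \left(6 + \left(-5\right)^{3}\right) \left(1 + \left(6 + \left(-5\right)^{3}\right)^{2} - 2 \left(6 + \left(-5\right)^{3}\right)\right)}{-2 + \left(6 + \left(-5\right)^{3}\right)} + 14 \left(-12\right) = \frac{2 \left(6 - 125\right) \left(1 + \left(6 - 125\right)^{2} - 2 \left(6 - 125\right)\right)}{-2 + \left(6 - 125\right)} - 168 = 2 \left(-119\right) \frac{1}{-2 - 119} \left(1 + \left(-119\right)^{2} - -238\right) - 168 = 2 \left(-119\right) \frac{1}{-121} \left(1 + 14161 + 238\right) - 168 = 2 \left(-119\right) \left(- \frac{1}{121}\right) 14400 - 168 = \frac{3427200}{121} - 168 = \frac{3406872}{121}$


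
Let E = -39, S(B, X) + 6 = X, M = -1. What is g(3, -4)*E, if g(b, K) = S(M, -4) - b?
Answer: 507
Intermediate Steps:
S(B, X) = -6 + X
g(b, K) = -10 - b (g(b, K) = (-6 - 4) - b = -10 - b)
g(3, -4)*E = (-10 - 1*3)*(-39) = (-10 - 3)*(-39) = -13*(-39) = 507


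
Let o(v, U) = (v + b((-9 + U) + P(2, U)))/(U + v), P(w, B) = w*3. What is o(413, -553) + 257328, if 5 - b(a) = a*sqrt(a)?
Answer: 18012751/70 - 278*I*sqrt(139)/35 ≈ 2.5733e+5 - 93.645*I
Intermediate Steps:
P(w, B) = 3*w
b(a) = 5 - a**(3/2) (b(a) = 5 - a*sqrt(a) = 5 - a**(3/2))
o(v, U) = (5 + v - (-3 + U)**(3/2))/(U + v) (o(v, U) = (v + (5 - ((-9 + U) + 3*2)**(3/2)))/(U + v) = (v + (5 - ((-9 + U) + 6)**(3/2)))/(U + v) = (v + (5 - (-3 + U)**(3/2)))/(U + v) = (5 + v - (-3 + U)**(3/2))/(U + v))
o(413, -553) + 257328 = (5 + 413 - (-3 - 553)**(3/2))/(-553 + 413) + 257328 = (5 + 413 - (-556)**(3/2))/(-140) + 257328 = -(5 + 413 - (-1112)*I*sqrt(139))/140 + 257328 = -(5 + 413 + 1112*I*sqrt(139))/140 + 257328 = -(418 + 1112*I*sqrt(139))/140 + 257328 = (-209/70 - 278*I*sqrt(139)/35) + 257328 = 18012751/70 - 278*I*sqrt(139)/35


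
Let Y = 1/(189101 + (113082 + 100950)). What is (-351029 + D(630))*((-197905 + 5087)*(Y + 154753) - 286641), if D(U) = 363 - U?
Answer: 4225833463256464961088/403133 ≈ 1.0482e+16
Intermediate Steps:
Y = 1/403133 (Y = 1/(189101 + 214032) = 1/403133 ≈ 2.4806e-6)
(-351029 + D(630))*((-197905 + 5087)*(Y + 154753) - 286641) = (-351029 + (363 - 1*630))*((-197905 + 5087)*(1/403133 + 154753) - 286641) = (-351029 + (363 - 630))*(-192818*62386041150/403133 - 286641) = (-351029 - 267)*(-12029151682460700/403133 - 286641) = -351296*(-12029267236906953/403133) = 4225833463256464961088/403133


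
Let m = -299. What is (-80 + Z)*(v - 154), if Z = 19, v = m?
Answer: 27633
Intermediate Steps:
v = -299
(-80 + Z)*(v - 154) = (-80 + 19)*(-299 - 154) = -61*(-453) = 27633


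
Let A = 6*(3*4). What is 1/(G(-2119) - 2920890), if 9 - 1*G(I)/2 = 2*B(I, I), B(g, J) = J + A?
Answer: -1/2912684 ≈ -3.4333e-7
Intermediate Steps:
A = 72 (A = 6*12 = 72)
B(g, J) = 72 + J (B(g, J) = J + 72 = 72 + J)
G(I) = -270 - 4*I (G(I) = 18 - 4*(72 + I) = 18 - 2*(144 + 2*I) = 18 + (-288 - 4*I) = -270 - 4*I)
1/(G(-2119) - 2920890) = 1/((-270 - 4*(-2119)) - 2920890) = 1/((-270 + 8476) - 2920890) = 1/(8206 - 2920890) = 1/(-2912684) = -1/2912684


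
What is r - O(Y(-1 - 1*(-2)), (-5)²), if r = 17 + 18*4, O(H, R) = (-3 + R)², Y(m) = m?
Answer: -395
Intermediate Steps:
r = 89 (r = 17 + 72 = 89)
r - O(Y(-1 - 1*(-2)), (-5)²) = 89 - (-3 + (-5)²)² = 89 - (-3 + 25)² = 89 - 1*22² = 89 - 1*484 = 89 - 484 = -395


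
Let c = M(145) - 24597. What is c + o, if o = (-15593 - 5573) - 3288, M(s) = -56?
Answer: -49107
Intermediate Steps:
o = -24454 (o = -21166 - 3288 = -24454)
c = -24653 (c = -56 - 24597 = -24653)
c + o = -24653 - 24454 = -49107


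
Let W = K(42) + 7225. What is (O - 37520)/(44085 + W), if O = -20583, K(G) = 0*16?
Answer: -58103/51310 ≈ -1.1324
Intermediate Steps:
K(G) = 0
W = 7225 (W = 0 + 7225 = 7225)
(O - 37520)/(44085 + W) = (-20583 - 37520)/(44085 + 7225) = -58103/51310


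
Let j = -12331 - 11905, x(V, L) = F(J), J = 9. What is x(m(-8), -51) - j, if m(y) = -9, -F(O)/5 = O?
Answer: 24191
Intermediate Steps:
F(O) = -5*O
x(V, L) = -45 (x(V, L) = -5*9 = -45)
j = -24236
x(m(-8), -51) - j = -45 - 1*(-24236) = -45 + 24236 = 24191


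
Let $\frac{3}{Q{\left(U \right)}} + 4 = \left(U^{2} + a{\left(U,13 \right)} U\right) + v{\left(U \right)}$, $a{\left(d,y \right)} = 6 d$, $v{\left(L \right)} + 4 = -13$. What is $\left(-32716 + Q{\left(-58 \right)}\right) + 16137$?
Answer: $- \frac{390054130}{23527} \approx -16579.0$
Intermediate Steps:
$v{\left(L \right)} = -17$ ($v{\left(L \right)} = -4 - 13 = -17$)
$Q{\left(U \right)} = \frac{3}{-21 + 7 U^{2}}$ ($Q{\left(U \right)} = \frac{3}{-4 - \left(17 - U^{2} - 6 U U\right)} = \frac{3}{-4 + \left(\left(U^{2} + 6 U^{2}\right) - 17\right)} = \frac{3}{-4 + \left(7 U^{2} - 17\right)} = \frac{3}{-4 + \left(-17 + 7 U^{2}\right)} = \frac{3}{-21 + 7 U^{2}}$)
$\left(-32716 + Q{\left(-58 \right)}\right) + 16137 = \left(-32716 + \frac{3}{7 \left(-3 + \left(-58\right)^{2}\right)}\right) + 16137 = \left(-32716 + \frac{3}{7 \left(-3 + 3364\right)}\right) + 16137 = \left(-32716 + \frac{3}{7 \cdot 3361}\right) + 16137 = \left(-32716 + \frac{3}{7} \cdot \frac{1}{3361}\right) + 16137 = \left(-32716 + \frac{3}{23527}\right) + 16137 = - \frac{769709329}{23527} + 16137 = - \frac{390054130}{23527}$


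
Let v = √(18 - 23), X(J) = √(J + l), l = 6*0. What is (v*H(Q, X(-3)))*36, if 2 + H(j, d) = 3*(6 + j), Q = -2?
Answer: 360*I*√5 ≈ 804.98*I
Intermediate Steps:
l = 0
X(J) = √J (X(J) = √(J + 0) = √J)
H(j, d) = 16 + 3*j (H(j, d) = -2 + 3*(6 + j) = -2 + (18 + 3*j) = 16 + 3*j)
v = I*√5 (v = √(-5) = I*√5 ≈ 2.2361*I)
(v*H(Q, X(-3)))*36 = ((I*√5)*(16 + 3*(-2)))*36 = ((I*√5)*(16 - 6))*36 = ((I*√5)*10)*36 = (10*I*√5)*36 = 360*I*√5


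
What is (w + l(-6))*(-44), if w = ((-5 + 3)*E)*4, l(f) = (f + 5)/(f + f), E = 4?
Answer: 4213/3 ≈ 1404.3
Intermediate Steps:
l(f) = (5 + f)/(2*f) (l(f) = (5 + f)/((2*f)) = (5 + f)*(1/(2*f)) = (5 + f)/(2*f))
w = -32 (w = ((-5 + 3)*4)*4 = -2*4*4 = -8*4 = -32)
(w + l(-6))*(-44) = (-32 + (1/2)*(5 - 6)/(-6))*(-44) = (-32 + (1/2)*(-1/6)*(-1))*(-44) = (-32 + 1/12)*(-44) = -383/12*(-44) = 4213/3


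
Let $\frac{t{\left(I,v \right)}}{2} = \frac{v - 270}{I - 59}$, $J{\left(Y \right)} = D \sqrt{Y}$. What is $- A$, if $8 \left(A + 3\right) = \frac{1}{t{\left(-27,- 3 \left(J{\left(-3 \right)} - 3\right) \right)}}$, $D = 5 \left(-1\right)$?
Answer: $\frac{182209}{61152} - \frac{215 i \sqrt{3}}{183456} \approx 2.9796 - 0.0020299 i$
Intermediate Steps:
$D = -5$
$J{\left(Y \right)} = - 5 \sqrt{Y}$
$t{\left(I,v \right)} = \frac{2 \left(-270 + v\right)}{-59 + I}$ ($t{\left(I,v \right)} = 2 \frac{v - 270}{I - 59} = 2 \frac{-270 + v}{-59 + I} = \frac{2 \left(-270 + v\right)}{-59 + I}$)
$A = -3 + \frac{1}{8 \left(\frac{261}{43} - \frac{15 i \sqrt{3}}{43}\right)}$ ($A = -3 + \frac{1}{8 \frac{2 \left(-270 - 3 \left(- 5 \sqrt{-3} - 3\right)\right)}{-59 - 27}} = -3 + \frac{1}{8 \frac{2 \left(-270 - 3 \left(- 5 i \sqrt{3} - 3\right)\right)}{-86}} = -3 + \frac{1}{8 \cdot 2 \left(- \frac{1}{86}\right) \left(-270 - 3 \left(- 5 i \sqrt{3} - 3\right)\right)} = -3 + \frac{1}{8 \cdot 2 \left(- \frac{1}{86}\right) \left(-270 - 3 \left(-3 - 5 i \sqrt{3}\right)\right)} = -3 + \frac{1}{8 \cdot 2 \left(- \frac{1}{86}\right) \left(-270 + \left(9 + 15 i \sqrt{3}\right)\right)} = -3 + \frac{1}{8 \cdot 2 \left(- \frac{1}{86}\right) \left(-261 + 15 i \sqrt{3}\right)} = -3 + \frac{1}{8 \left(\frac{261}{43} - \frac{15 i \sqrt{3}}{43}\right)} \approx -2.9796 + 0.0020299 i$)
$- A = - (- \frac{182209}{61152} + \frac{215 i \sqrt{3}}{183456}) = \frac{182209}{61152} - \frac{215 i \sqrt{3}}{183456}$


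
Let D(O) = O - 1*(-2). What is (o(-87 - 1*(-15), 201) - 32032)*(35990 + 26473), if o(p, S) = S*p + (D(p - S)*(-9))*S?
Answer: 27717019305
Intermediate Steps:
D(O) = 2 + O (D(O) = O + 2 = 2 + O)
o(p, S) = S*p + S*(-18 - 9*p + 9*S) (o(p, S) = S*p + ((2 + (p - S))*(-9))*S = S*p + ((2 + p - S)*(-9))*S = S*p + (-18 - 9*p + 9*S)*S = S*p + S*(-18 - 9*p + 9*S))
(o(-87 - 1*(-15), 201) - 32032)*(35990 + 26473) = (201*(-18 - 8*(-87 - 1*(-15)) + 9*201) - 32032)*(35990 + 26473) = (201*(-18 - 8*(-87 + 15) + 1809) - 32032)*62463 = (201*(-18 - 8*(-72) + 1809) - 32032)*62463 = (201*(-18 + 576 + 1809) - 32032)*62463 = (201*2367 - 32032)*62463 = (475767 - 32032)*62463 = 443735*62463 = 27717019305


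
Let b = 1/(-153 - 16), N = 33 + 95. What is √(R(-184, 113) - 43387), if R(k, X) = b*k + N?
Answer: I*√7310587/13 ≈ 207.99*I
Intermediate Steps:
N = 128
b = -1/169 (b = 1/(-169) = -1/169 ≈ -0.0059172)
R(k, X) = 128 - k/169 (R(k, X) = -k/169 + 128 = 128 - k/169)
√(R(-184, 113) - 43387) = √((128 - 1/169*(-184)) - 43387) = √((128 + 184/169) - 43387) = √(21816/169 - 43387) = √(-7310587/169) = I*√7310587/13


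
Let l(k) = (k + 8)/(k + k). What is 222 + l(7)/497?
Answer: 1544691/6958 ≈ 222.00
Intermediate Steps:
l(k) = (8 + k)/(2*k) (l(k) = (8 + k)/((2*k)) = (8 + k)*(1/(2*k)) = (8 + k)/(2*k))
222 + l(7)/497 = 222 + ((½)*(8 + 7)/7)/497 = 222 + ((½)*(⅐)*15)*(1/497) = 222 + (15/14)*(1/497) = 222 + 15/6958 = 1544691/6958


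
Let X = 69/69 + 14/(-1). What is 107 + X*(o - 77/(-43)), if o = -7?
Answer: 7513/43 ≈ 174.72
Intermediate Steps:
X = -13 (X = 69*(1/69) + 14*(-1) = 1 - 14 = -13)
107 + X*(o - 77/(-43)) = 107 - 13*(-7 - 77/(-43)) = 107 - 13*(-7 - 77*(-1)/43) = 107 - 13*(-7 - 1*(-77/43)) = 107 - 13*(-7 + 77/43) = 107 - 13*(-224/43) = 107 + 2912/43 = 7513/43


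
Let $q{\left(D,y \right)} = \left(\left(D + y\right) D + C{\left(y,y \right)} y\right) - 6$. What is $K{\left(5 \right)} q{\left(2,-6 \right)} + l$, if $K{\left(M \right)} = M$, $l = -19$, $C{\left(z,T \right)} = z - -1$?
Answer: $61$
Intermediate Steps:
$C{\left(z,T \right)} = 1 + z$ ($C{\left(z,T \right)} = z + 1 = 1 + z$)
$q{\left(D,y \right)} = -6 + D \left(D + y\right) + y \left(1 + y\right)$ ($q{\left(D,y \right)} = \left(\left(D + y\right) D + \left(1 + y\right) y\right) - 6 = \left(D \left(D + y\right) + y \left(1 + y\right)\right) - 6 = -6 + D \left(D + y\right) + y \left(1 + y\right)$)
$K{\left(5 \right)} q{\left(2,-6 \right)} + l = 5 \left(-6 + 2^{2} + 2 \left(-6\right) - 6 \left(1 - 6\right)\right) - 19 = 5 \left(-6 + 4 - 12 - -30\right) - 19 = 5 \left(-6 + 4 - 12 + 30\right) - 19 = 5 \cdot 16 - 19 = 80 - 19 = 61$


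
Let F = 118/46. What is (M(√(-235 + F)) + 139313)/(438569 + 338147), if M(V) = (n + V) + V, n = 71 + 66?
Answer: 69725/388358 + 9*I*√1518/8932234 ≈ 0.17954 + 3.9257e-5*I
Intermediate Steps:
F = 59/23 (F = 118*(1/46) = 59/23 ≈ 2.5652)
n = 137
M(V) = 137 + 2*V (M(V) = (137 + V) + V = 137 + 2*V)
(M(√(-235 + F)) + 139313)/(438569 + 338147) = ((137 + 2*√(-235 + 59/23)) + 139313)/(438569 + 338147) = ((137 + 2*√(-5346/23)) + 139313)/776716 = ((137 + 2*(9*I*√1518/23)) + 139313)*(1/776716) = ((137 + 18*I*√1518/23) + 139313)*(1/776716) = (139450 + 18*I*√1518/23)*(1/776716) = 69725/388358 + 9*I*√1518/8932234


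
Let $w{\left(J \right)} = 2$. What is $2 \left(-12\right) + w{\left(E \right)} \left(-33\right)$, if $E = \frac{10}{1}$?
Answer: $-90$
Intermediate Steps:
$E = 10$ ($E = 10 \cdot 1 = 10$)
$2 \left(-12\right) + w{\left(E \right)} \left(-33\right) = 2 \left(-12\right) + 2 \left(-33\right) = -24 - 66 = -90$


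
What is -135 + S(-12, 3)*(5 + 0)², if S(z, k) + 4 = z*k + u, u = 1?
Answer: -1110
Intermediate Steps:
S(z, k) = -3 + k*z (S(z, k) = -4 + (z*k + 1) = -4 + (k*z + 1) = -4 + (1 + k*z) = -3 + k*z)
-135 + S(-12, 3)*(5 + 0)² = -135 + (-3 + 3*(-12))*(5 + 0)² = -135 + (-3 - 36)*5² = -135 - 39*25 = -135 - 975 = -1110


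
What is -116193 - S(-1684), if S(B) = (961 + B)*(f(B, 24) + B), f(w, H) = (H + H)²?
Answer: 332067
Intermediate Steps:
f(w, H) = 4*H² (f(w, H) = (2*H)² = 4*H²)
S(B) = (961 + B)*(2304 + B) (S(B) = (961 + B)*(4*24² + B) = (961 + B)*(4*576 + B) = (961 + B)*(2304 + B))
-116193 - S(-1684) = -116193 - (2214144 + (-1684)² + 3265*(-1684)) = -116193 - (2214144 + 2835856 - 5498260) = -116193 - 1*(-448260) = -116193 + 448260 = 332067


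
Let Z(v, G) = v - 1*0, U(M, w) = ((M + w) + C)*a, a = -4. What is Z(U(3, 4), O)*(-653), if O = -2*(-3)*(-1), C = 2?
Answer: 23508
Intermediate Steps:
U(M, w) = -8 - 4*M - 4*w (U(M, w) = ((M + w) + 2)*(-4) = (2 + M + w)*(-4) = -8 - 4*M - 4*w)
O = -6 (O = 6*(-1) = -6)
Z(v, G) = v (Z(v, G) = v + 0 = v)
Z(U(3, 4), O)*(-653) = (-8 - 4*3 - 4*4)*(-653) = (-8 - 12 - 16)*(-653) = -36*(-653) = 23508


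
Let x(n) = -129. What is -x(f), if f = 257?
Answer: 129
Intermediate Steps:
-x(f) = -1*(-129) = 129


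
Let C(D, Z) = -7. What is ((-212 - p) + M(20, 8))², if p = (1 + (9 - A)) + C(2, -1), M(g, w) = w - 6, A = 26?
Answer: 34969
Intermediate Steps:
M(g, w) = -6 + w
p = -23 (p = (1 + (9 - 1*26)) - 7 = (1 + (9 - 26)) - 7 = (1 - 17) - 7 = -16 - 7 = -23)
((-212 - p) + M(20, 8))² = ((-212 - 1*(-23)) + (-6 + 8))² = ((-212 + 23) + 2)² = (-189 + 2)² = (-187)² = 34969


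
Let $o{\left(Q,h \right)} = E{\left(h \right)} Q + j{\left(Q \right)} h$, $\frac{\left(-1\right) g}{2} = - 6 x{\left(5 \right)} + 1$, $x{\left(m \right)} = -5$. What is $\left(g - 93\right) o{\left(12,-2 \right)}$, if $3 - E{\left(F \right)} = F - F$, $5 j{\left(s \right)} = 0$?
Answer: $-5580$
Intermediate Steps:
$j{\left(s \right)} = 0$ ($j{\left(s \right)} = \frac{1}{5} \cdot 0 = 0$)
$g = -62$ ($g = - 2 \left(\left(-6\right) \left(-5\right) + 1\right) = - 2 \left(30 + 1\right) = \left(-2\right) 31 = -62$)
$E{\left(F \right)} = 3$ ($E{\left(F \right)} = 3 - \left(F - F\right) = 3 - 0 = 3 + 0 = 3$)
$o{\left(Q,h \right)} = 3 Q$ ($o{\left(Q,h \right)} = 3 Q + 0 h = 3 Q + 0 = 3 Q$)
$\left(g - 93\right) o{\left(12,-2 \right)} = \left(-62 - 93\right) 3 \cdot 12 = \left(-155\right) 36 = -5580$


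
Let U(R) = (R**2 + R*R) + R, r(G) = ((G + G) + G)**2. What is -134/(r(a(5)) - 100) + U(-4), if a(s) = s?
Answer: 3366/125 ≈ 26.928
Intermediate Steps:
r(G) = 9*G**2 (r(G) = (2*G + G)**2 = (3*G)**2 = 9*G**2)
U(R) = R + 2*R**2 (U(R) = (R**2 + R**2) + R = 2*R**2 + R = R + 2*R**2)
-134/(r(a(5)) - 100) + U(-4) = -134/(9*5**2 - 100) - 4*(1 + 2*(-4)) = -134/(9*25 - 100) - 4*(1 - 8) = -134/(225 - 100) - 4*(-7) = -134/125 + 28 = 3366/125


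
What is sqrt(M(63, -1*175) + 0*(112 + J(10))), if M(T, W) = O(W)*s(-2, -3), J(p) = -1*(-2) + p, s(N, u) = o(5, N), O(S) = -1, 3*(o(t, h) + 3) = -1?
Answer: sqrt(30)/3 ≈ 1.8257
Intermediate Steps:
o(t, h) = -10/3 (o(t, h) = -3 + (1/3)*(-1) = -3 - 1/3 = -10/3)
s(N, u) = -10/3
J(p) = 2 + p
M(T, W) = 10/3 (M(T, W) = -1*(-10/3) = 10/3)
sqrt(M(63, -1*175) + 0*(112 + J(10))) = sqrt(10/3 + 0*(112 + (2 + 10))) = sqrt(10/3 + 0*(112 + 12)) = sqrt(10/3 + 0*124) = sqrt(10/3 + 0) = sqrt(10/3) = sqrt(30)/3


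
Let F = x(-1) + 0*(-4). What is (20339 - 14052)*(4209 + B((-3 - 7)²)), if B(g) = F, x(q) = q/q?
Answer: 26468270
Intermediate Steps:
x(q) = 1
F = 1 (F = 1 + 0*(-4) = 1 + 0 = 1)
B(g) = 1
(20339 - 14052)*(4209 + B((-3 - 7)²)) = (20339 - 14052)*(4209 + 1) = 6287*4210 = 26468270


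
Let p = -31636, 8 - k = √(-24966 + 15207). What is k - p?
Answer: 31644 - I*√9759 ≈ 31644.0 - 98.788*I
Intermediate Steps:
k = 8 - I*√9759 (k = 8 - √(-24966 + 15207) = 8 - √(-9759) = 8 - I*√9759 ≈ 8.0 - 98.788*I)
k - p = (8 - I*√9759) - 1*(-31636) = (8 - I*√9759) + 31636 = 31644 - I*√9759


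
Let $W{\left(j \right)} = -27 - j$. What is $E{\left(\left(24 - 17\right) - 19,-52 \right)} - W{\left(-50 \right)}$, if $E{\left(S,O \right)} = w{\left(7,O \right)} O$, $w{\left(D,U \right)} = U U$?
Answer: $-140631$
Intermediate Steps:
$w{\left(D,U \right)} = U^{2}$
$E{\left(S,O \right)} = O^{3}$ ($E{\left(S,O \right)} = O^{2} O = O^{3}$)
$E{\left(\left(24 - 17\right) - 19,-52 \right)} - W{\left(-50 \right)} = \left(-52\right)^{3} - \left(-27 - -50\right) = -140608 - \left(-27 + 50\right) = -140608 - 23 = -140631$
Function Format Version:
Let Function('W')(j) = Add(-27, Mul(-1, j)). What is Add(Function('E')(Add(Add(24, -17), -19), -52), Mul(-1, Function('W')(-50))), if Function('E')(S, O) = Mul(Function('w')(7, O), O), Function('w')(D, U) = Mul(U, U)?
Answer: -140631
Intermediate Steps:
Function('w')(D, U) = Pow(U, 2)
Function('E')(S, O) = Pow(O, 3) (Function('E')(S, O) = Mul(Pow(O, 2), O) = Pow(O, 3))
Add(Function('E')(Add(Add(24, -17), -19), -52), Mul(-1, Function('W')(-50))) = Add(Pow(-52, 3), Mul(-1, Add(-27, Mul(-1, -50)))) = Add(-140608, Mul(-1, Add(-27, 50))) = Add(-140608, Mul(-1, 23)) = Add(-140608, -23) = -140631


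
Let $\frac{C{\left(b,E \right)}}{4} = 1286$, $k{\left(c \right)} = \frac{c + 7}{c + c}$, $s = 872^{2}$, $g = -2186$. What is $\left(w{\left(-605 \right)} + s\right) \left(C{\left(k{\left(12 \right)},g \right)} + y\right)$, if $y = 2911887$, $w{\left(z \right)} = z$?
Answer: $2216298896149$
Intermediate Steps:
$s = 760384$
$k{\left(c \right)} = \frac{7 + c}{2 c}$
$C{\left(b,E \right)} = 5144$ ($C{\left(b,E \right)} = 4 \cdot 1286 = 5144$)
$\left(w{\left(-605 \right)} + s\right) \left(C{\left(k{\left(12 \right)},g \right)} + y\right) = \left(-605 + 760384\right) \left(5144 + 2911887\right) = 759779 \cdot 2917031 = 2216298896149$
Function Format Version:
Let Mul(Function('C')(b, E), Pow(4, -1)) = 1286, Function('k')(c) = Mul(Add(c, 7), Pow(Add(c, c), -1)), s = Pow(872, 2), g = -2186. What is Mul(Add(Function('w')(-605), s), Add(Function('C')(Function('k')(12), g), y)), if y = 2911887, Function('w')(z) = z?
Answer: 2216298896149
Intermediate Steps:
s = 760384
Function('k')(c) = Mul(Rational(1, 2), Pow(c, -1), Add(7, c)) (Function('k')(c) = Mul(Add(7, c), Pow(Mul(2, c), -1)) = Mul(Add(7, c), Mul(Rational(1, 2), Pow(c, -1))) = Mul(Rational(1, 2), Pow(c, -1), Add(7, c)))
Function('C')(b, E) = 5144 (Function('C')(b, E) = Mul(4, 1286) = 5144)
Mul(Add(Function('w')(-605), s), Add(Function('C')(Function('k')(12), g), y)) = Mul(Add(-605, 760384), Add(5144, 2911887)) = Mul(759779, 2917031) = 2216298896149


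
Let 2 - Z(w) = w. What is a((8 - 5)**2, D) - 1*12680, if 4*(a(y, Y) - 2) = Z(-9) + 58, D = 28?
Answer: -50643/4 ≈ -12661.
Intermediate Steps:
Z(w) = 2 - w
a(y, Y) = 77/4 (a(y, Y) = 2 + ((2 - 1*(-9)) + 58)/4 = 2 + ((2 + 9) + 58)/4 = 2 + (11 + 58)/4 = 2 + (1/4)*69 = 2 + 69/4 = 77/4)
a((8 - 5)**2, D) - 1*12680 = 77/4 - 1*12680 = 77/4 - 12680 = -50643/4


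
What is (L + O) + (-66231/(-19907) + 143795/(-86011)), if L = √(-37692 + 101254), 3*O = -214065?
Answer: -122172693746359/1712220977 + √63562 ≈ -71101.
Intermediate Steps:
O = -71355 (O = (⅓)*(-214065) = -71355)
L = √63562 ≈ 252.11
(L + O) + (-66231/(-19907) + 143795/(-86011)) = (√63562 - 71355) + (-66231/(-19907) + 143795/(-86011)) = (-71355 + √63562) + (-66231*(-1/19907) + 143795*(-1/86011)) = (-71355 + √63562) + (66231/19907 - 143795/86011) = (-71355 + √63562) + 2834067476/1712220977 = -122172693746359/1712220977 + √63562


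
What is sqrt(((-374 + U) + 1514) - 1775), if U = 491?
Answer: 12*I ≈ 12.0*I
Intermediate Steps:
sqrt(((-374 + U) + 1514) - 1775) = sqrt(((-374 + 491) + 1514) - 1775) = sqrt((117 + 1514) - 1775) = sqrt(1631 - 1775) = sqrt(-144) = 12*I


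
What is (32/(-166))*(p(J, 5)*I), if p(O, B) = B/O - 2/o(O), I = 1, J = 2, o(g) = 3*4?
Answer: -112/249 ≈ -0.44980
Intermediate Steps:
o(g) = 12
p(O, B) = -1/6 + B/O (p(O, B) = B/O - 2/12 = B/O - 2*1/12 = B/O - 1/6 = -1/6 + B/O)
(32/(-166))*(p(J, 5)*I) = (32/(-166))*(((5 - 1/6*2)/2)*1) = (32*(-1/166))*(((5 - 1/3)/2)*1) = -16*(1/2)*(14/3)/83 = -112/249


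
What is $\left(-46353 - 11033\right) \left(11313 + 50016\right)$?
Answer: $-3519425994$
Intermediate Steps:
$\left(-46353 - 11033\right) \left(11313 + 50016\right) = \left(-57386\right) 61329 = -3519425994$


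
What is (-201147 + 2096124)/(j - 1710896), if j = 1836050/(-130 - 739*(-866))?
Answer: -202081610598/182450784029 ≈ -1.1076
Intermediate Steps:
j = 918025/319922 (j = 1836050/(-130 + 639974) = 1836050/639844 = 1836050*(1/639844) = 918025/319922 ≈ 2.8695)
(-201147 + 2096124)/(j - 1710896) = (-201147 + 2096124)/(918025/319922 - 1710896) = 1894977/(-547352352087/319922) = 1894977*(-319922/547352352087) = -202081610598/182450784029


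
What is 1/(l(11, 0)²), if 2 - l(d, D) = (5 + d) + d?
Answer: 1/625 ≈ 0.0016000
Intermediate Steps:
l(d, D) = -3 - 2*d (l(d, D) = 2 - ((5 + d) + d) = 2 - (5 + 2*d) = 2 + (-5 - 2*d) = -3 - 2*d)
1/(l(11, 0)²) = 1/((-3 - 2*11)²) = 1/((-3 - 22)²) = 1/((-25)²) = 1/625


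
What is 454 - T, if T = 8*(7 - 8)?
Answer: 462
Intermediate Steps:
T = -8 (T = 8*(-1) = -8)
454 - T = 454 - 1*(-8) = 454 + 8 = 462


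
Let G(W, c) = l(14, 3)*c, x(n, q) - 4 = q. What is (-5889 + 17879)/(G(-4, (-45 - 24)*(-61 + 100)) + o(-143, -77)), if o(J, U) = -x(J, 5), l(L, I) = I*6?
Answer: -11990/48447 ≈ -0.24749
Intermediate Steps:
x(n, q) = 4 + q
l(L, I) = 6*I
G(W, c) = 18*c (G(W, c) = (6*3)*c = 18*c)
o(J, U) = -9 (o(J, U) = -(4 + 5) = -1*9 = -9)
(-5889 + 17879)/(G(-4, (-45 - 24)*(-61 + 100)) + o(-143, -77)) = (-5889 + 17879)/(18*((-45 - 24)*(-61 + 100)) - 9) = 11990/(18*(-69*39) - 9) = 11990/(18*(-2691) - 9) = 11990/(-48438 - 9) = 11990/(-48447) = 11990*(-1/48447) = -11990/48447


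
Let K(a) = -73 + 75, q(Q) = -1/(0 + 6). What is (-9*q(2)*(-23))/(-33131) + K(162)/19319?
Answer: 1465535/1280115578 ≈ 0.0011448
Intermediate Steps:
q(Q) = -⅙ (q(Q) = -1/6 = -1*⅙ = -⅙)
K(a) = 2
(-9*q(2)*(-23))/(-33131) + K(162)/19319 = (-9*(-⅙)*(-23))/(-33131) + 2/19319 = ((3/2)*(-23))*(-1/33131) + 2*(1/19319) = -69/2*(-1/33131) + 2/19319 = 69/66262 + 2/19319 = 1465535/1280115578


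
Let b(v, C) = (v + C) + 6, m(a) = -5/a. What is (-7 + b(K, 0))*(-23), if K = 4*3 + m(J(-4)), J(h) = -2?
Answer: -621/2 ≈ -310.50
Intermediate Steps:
K = 29/2 (K = 4*3 - 5/(-2) = 12 - 5*(-1/2) = 12 + 5/2 = 29/2 ≈ 14.500)
b(v, C) = 6 + C + v (b(v, C) = (C + v) + 6 = 6 + C + v)
(-7 + b(K, 0))*(-23) = (-7 + (6 + 0 + 29/2))*(-23) = (-7 + 41/2)*(-23) = (27/2)*(-23) = -621/2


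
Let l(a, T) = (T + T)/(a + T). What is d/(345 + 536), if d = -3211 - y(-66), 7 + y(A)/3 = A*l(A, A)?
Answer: -2992/881 ≈ -3.3961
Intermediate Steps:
l(a, T) = 2*T/(T + a) (l(a, T) = (2*T)/(T + a) = 2*T/(T + a))
y(A) = -21 + 3*A (y(A) = -21 + 3*(A*(2*A/(A + A))) = -21 + 3*(A*(2*A/((2*A)))) = -21 + 3*(A*(2*A*(1/(2*A)))) = -21 + 3*(A*1) = -21 + 3*A)
d = -2992 (d = -3211 - (-21 + 3*(-66)) = -3211 - (-21 - 198) = -3211 - 1*(-219) = -3211 + 219 = -2992)
d/(345 + 536) = -2992/(345 + 536) = -2992/881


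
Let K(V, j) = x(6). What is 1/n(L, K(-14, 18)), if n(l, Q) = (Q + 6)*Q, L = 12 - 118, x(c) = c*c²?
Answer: 1/47952 ≈ 2.0854e-5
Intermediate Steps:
x(c) = c³
K(V, j) = 216 (K(V, j) = 6³ = 216)
L = -106
n(l, Q) = Q*(6 + Q) (n(l, Q) = (6 + Q)*Q = Q*(6 + Q))
1/n(L, K(-14, 18)) = 1/(216*(6 + 216)) = 1/(216*222) = 1/47952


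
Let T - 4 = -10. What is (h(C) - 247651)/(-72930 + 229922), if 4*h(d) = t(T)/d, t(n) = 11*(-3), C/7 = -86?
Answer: -596343575/378036736 ≈ -1.5775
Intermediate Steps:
T = -6 (T = 4 - 10 = -6)
C = -602 (C = 7*(-86) = -602)
t(n) = -33
h(d) = -33/(4*d) (h(d) = (-33/d)/4 = -33/(4*d))
(h(C) - 247651)/(-72930 + 229922) = (-33/4/(-602) - 247651)/(-72930 + 229922) = (-33/4*(-1/602) - 247651)/156992 = (33/2408 - 247651)*(1/156992) = -596343575/2408*1/156992 = -596343575/378036736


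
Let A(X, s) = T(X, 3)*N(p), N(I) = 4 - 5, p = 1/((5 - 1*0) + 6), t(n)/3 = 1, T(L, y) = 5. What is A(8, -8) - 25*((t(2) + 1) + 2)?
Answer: -155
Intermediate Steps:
t(n) = 3 (t(n) = 3*1 = 3)
p = 1/11 (p = 1/((5 + 0) + 6) = 1/(5 + 6) = 1/11 ≈ 0.090909)
N(I) = -1
A(X, s) = -5 (A(X, s) = 5*(-1) = -5)
A(8, -8) - 25*((t(2) + 1) + 2) = -5 - 25*((3 + 1) + 2) = -5 - 25*(4 + 2) = -5 - 25*6 = -5 - 150 = -155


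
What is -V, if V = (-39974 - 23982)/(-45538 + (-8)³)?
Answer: -31978/23025 ≈ -1.3888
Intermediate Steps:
V = 31978/23025 (V = -63956/(-45538 - 512) = -63956/(-46050) = -63956*(-1/46050) = 31978/23025 ≈ 1.3888)
-V = -1*31978/23025 = -31978/23025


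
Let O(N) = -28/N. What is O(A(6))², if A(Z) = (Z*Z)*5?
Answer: 49/2025 ≈ 0.024198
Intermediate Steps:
A(Z) = 5*Z² (A(Z) = Z²*5 = 5*Z²)
O(A(6))² = (-28/(5*6²))² = (-28/(5*36))² = (-28/180)² = (-28*1/180)² = (-7/45)² = 49/2025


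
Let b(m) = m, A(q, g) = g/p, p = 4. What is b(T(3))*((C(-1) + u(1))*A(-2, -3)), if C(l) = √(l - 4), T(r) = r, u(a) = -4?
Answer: 9 - 9*I*√5/4 ≈ 9.0 - 5.0312*I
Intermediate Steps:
A(q, g) = g/4
C(l) = √(-4 + l)
b(T(3))*((C(-1) + u(1))*A(-2, -3)) = 3*((√(-4 - 1) - 4)*((¼)*(-3))) = 3*((√(-5) - 4)*(-¾)) = 3*((I*√5 - 4)*(-¾)) = 3*((-4 + I*√5)*(-¾)) = 3*(3 - 3*I*√5/4) = 9 - 9*I*√5/4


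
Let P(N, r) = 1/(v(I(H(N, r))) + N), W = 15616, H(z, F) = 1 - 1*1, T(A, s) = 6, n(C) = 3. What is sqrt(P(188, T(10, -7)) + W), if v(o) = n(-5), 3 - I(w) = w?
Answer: sqrt(569687487)/191 ≈ 124.96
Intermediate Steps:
H(z, F) = 0 (H(z, F) = 1 - 1 = 0)
I(w) = 3 - w
v(o) = 3
P(N, r) = 1/(3 + N)
sqrt(P(188, T(10, -7)) + W) = sqrt(1/(3 + 188) + 15616) = sqrt(1/191 + 15616) = sqrt(2982657/191) = sqrt(569687487)/191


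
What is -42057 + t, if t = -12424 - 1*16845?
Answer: -71326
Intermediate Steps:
t = -29269 (t = -12424 - 16845 = -29269)
-42057 + t = -42057 - 29269 = -71326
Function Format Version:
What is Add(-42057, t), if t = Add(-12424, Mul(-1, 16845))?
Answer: -71326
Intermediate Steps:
t = -29269 (t = Add(-12424, -16845) = -29269)
Add(-42057, t) = Add(-42057, -29269) = -71326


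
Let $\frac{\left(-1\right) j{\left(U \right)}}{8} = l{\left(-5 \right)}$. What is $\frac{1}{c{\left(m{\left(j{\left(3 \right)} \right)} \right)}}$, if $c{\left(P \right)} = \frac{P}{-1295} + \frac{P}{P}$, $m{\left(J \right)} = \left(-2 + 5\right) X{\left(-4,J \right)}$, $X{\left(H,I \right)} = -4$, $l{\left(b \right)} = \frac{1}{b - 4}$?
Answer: $\frac{1295}{1307} \approx 0.99082$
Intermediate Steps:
$l{\left(b \right)} = \frac{1}{-4 + b}$
$j{\left(U \right)} = \frac{8}{9}$ ($j{\left(U \right)} = - \frac{8}{-4 - 5} = - \frac{8}{-9} = \left(-8\right) \left(- \frac{1}{9}\right) = \frac{8}{9}$)
$m{\left(J \right)} = -12$ ($m{\left(J \right)} = \left(-2 + 5\right) \left(-4\right) = 3 \left(-4\right) = -12$)
$c{\left(P \right)} = 1 - \frac{P}{1295}$ ($c{\left(P \right)} = P \left(- \frac{1}{1295}\right) + 1 = - \frac{P}{1295} + 1 = 1 - \frac{P}{1295}$)
$\frac{1}{c{\left(m{\left(j{\left(3 \right)} \right)} \right)}} = \frac{1}{1 - - \frac{12}{1295}} = \frac{1}{1 + \frac{12}{1295}} = \frac{1}{\frac{1307}{1295}} = \frac{1295}{1307}$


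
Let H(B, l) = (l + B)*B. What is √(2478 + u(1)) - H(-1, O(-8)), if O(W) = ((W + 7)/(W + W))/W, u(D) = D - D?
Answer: -129/128 + √2478 ≈ 48.772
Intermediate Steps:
u(D) = 0
O(W) = (7 + W)/(2*W²) (O(W) = ((7 + W)/((2*W)))/W = ((7 + W)*(1/(2*W)))/W = ((7 + W)/(2*W))/W = (7 + W)/(2*W²))
H(B, l) = B*(B + l) (H(B, l) = (B + l)*B = B*(B + l))
√(2478 + u(1)) - H(-1, O(-8)) = √(2478 + 0) - (-1)*(-1 + (½)*(7 - 8)/(-8)²) = √2478 - (-1)*(-1 + (½)*(1/64)*(-1)) = √2478 - (-1)*(-1 - 1/128) = √2478 - (-1)*(-129)/128 = √2478 - 1*129/128 = √2478 - 129/128 = -129/128 + √2478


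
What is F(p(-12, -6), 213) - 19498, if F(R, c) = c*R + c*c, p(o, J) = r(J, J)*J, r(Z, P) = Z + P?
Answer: 41207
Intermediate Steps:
r(Z, P) = P + Z
p(o, J) = 2*J² (p(o, J) = (J + J)*J = (2*J)*J = 2*J²)
F(R, c) = c² + R*c (F(R, c) = R*c + c² = c² + R*c)
F(p(-12, -6), 213) - 19498 = 213*(2*(-6)² + 213) - 19498 = 213*(2*36 + 213) - 19498 = 213*(72 + 213) - 19498 = 213*285 - 19498 = 60705 - 19498 = 41207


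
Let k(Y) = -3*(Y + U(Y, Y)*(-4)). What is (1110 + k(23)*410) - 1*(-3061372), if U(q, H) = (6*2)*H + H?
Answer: 4505272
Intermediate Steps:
U(q, H) = 13*H (U(q, H) = 12*H + H = 13*H)
k(Y) = 153*Y (k(Y) = -3*(Y + (13*Y)*(-4)) = -3*(Y - 52*Y) = -(-153)*Y = 153*Y)
(1110 + k(23)*410) - 1*(-3061372) = (1110 + (153*23)*410) - 1*(-3061372) = (1110 + 3519*410) + 3061372 = (1110 + 1442790) + 3061372 = 1443900 + 3061372 = 4505272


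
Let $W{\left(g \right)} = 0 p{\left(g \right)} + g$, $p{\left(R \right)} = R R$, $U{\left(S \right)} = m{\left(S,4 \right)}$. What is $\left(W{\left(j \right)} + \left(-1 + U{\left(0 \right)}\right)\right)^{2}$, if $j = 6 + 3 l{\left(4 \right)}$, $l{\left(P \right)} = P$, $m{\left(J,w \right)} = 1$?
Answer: $324$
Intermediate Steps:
$U{\left(S \right)} = 1$
$p{\left(R \right)} = R^{2}$
$j = 18$ ($j = 6 + 3 \cdot 4 = 6 + 12 = 18$)
$W{\left(g \right)} = g$ ($W{\left(g \right)} = 0 g^{2} + g = 0 + g = g$)
$\left(W{\left(j \right)} + \left(-1 + U{\left(0 \right)}\right)\right)^{2} = \left(18 + \left(-1 + 1\right)\right)^{2} = \left(18 + 0\right)^{2} = 18^{2} = 324$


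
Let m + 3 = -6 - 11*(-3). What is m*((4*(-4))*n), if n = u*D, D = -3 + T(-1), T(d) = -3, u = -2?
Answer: -4608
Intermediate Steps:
m = 24 (m = -3 + (-6 - 11*(-3)) = -3 + (-6 + 33) = -3 + 27 = 24)
D = -6 (D = -3 - 3 = -6)
n = 12 (n = -2*(-6) = 12)
m*((4*(-4))*n) = 24*((4*(-4))*12) = 24*(-16*12) = 24*(-192) = -4608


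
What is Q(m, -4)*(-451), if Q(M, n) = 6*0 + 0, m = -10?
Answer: 0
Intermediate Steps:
Q(M, n) = 0 (Q(M, n) = 0 + 0 = 0)
Q(m, -4)*(-451) = 0*(-451) = 0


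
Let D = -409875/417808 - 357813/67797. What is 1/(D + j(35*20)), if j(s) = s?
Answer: 3147347664/2183444983769 ≈ 0.0014415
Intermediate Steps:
D = -19698381031/3147347664 (D = -409875*1/417808 - 357813*1/67797 = -409875/417808 - 39757/7533 = -19698381031/3147347664 ≈ -6.2587)
1/(D + j(35*20)) = 1/(-19698381031/3147347664 + 35*20) = 1/(-19698381031/3147347664 + 700) = 1/(2183444983769/3147347664) = 3147347664/2183444983769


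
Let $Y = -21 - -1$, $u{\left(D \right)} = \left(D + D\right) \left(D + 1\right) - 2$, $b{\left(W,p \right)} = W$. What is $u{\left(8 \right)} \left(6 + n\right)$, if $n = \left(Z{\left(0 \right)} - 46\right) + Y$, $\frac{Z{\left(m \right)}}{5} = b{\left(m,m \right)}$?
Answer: $-8520$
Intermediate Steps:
$Z{\left(m \right)} = 5 m$
$u{\left(D \right)} = -2 + 2 D \left(1 + D\right)$ ($u{\left(D \right)} = 2 D \left(1 + D\right) - 2 = -2 + 2 D \left(1 + D\right)$)
$Y = -20$ ($Y = -21 + 1 = -20$)
$n = -66$ ($n = \left(5 \cdot 0 - 46\right) - 20 = \left(0 - 46\right) - 20 = -46 - 20 = -66$)
$u{\left(8 \right)} \left(6 + n\right) = \left(-2 + 2 \cdot 8 + 2 \cdot 8^{2}\right) \left(6 - 66\right) = \left(-2 + 16 + 2 \cdot 64\right) \left(-60\right) = \left(-2 + 16 + 128\right) \left(-60\right) = 142 \left(-60\right) = -8520$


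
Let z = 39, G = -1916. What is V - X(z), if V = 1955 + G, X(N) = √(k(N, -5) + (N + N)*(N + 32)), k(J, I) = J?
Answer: 39 - 13*√33 ≈ -35.679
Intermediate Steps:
X(N) = √(N + 2*N*(32 + N)) (X(N) = √(N + (N + N)*(N + 32)) = √(N + (2*N)*(32 + N)) = √(N + 2*N*(32 + N)))
V = 39 (V = 1955 - 1916 = 39)
V - X(z) = 39 - √(39*(65 + 2*39)) = 39 - √(39*(65 + 78)) = 39 - √(39*143) = 39 - √5577 = 39 - 13*√33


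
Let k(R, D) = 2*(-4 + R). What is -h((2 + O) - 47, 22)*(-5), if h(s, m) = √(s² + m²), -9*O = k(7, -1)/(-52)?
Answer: 55*√126097/78 ≈ 250.39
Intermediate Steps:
k(R, D) = -8 + 2*R
O = 1/78 (O = -(-8 + 2*7)/(9*(-52)) = -(-8 + 14)*(-1)/(9*52) = -2*(-1)/(3*52) = -⅑*(-3/26) = 1/78 ≈ 0.012821)
h(s, m) = √(m² + s²)
-h((2 + O) - 47, 22)*(-5) = -√(22² + ((2 + 1/78) - 47)²)*(-5) = -√(484 + (157/78 - 47)²)*(-5) = -√(484 + (-3509/78)²)*(-5) = -√(484 + 12313081/6084)*(-5) = -√(15257737/6084)*(-5) = -11*√126097/78*(-5) = -(-55)*√126097/78 = 55*√126097/78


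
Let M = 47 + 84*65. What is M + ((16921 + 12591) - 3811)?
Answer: 31208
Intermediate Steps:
M = 5507 (M = 47 + 5460 = 5507)
M + ((16921 + 12591) - 3811) = 5507 + ((16921 + 12591) - 3811) = 5507 + (29512 - 3811) = 5507 + 25701 = 31208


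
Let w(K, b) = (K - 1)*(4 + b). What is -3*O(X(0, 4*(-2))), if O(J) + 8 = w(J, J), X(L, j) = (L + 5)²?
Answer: -2064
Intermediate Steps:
X(L, j) = (5 + L)²
w(K, b) = (-1 + K)*(4 + b)
O(J) = -12 + J² + 3*J (O(J) = -8 + (-4 - J + 4*J + J*J) = -8 + (-4 - J + 4*J + J²) = -8 + (-4 + J² + 3*J) = -12 + J² + 3*J)
-3*O(X(0, 4*(-2))) = -3*(-12 + ((5 + 0)²)² + 3*(5 + 0)²) = -3*(-12 + (5²)² + 3*5²) = -3*(-12 + 25² + 3*25) = -3*(-12 + 625 + 75) = -3*688 = -2064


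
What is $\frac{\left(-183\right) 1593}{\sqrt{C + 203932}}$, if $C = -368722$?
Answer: $\frac{97173 i \sqrt{18310}}{18310} \approx 718.13 i$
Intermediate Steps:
$\frac{\left(-183\right) 1593}{\sqrt{C + 203932}} = \frac{\left(-183\right) 1593}{\sqrt{-368722 + 203932}} = - \frac{291519}{\sqrt{-164790}} = - \frac{291519}{3 i \sqrt{18310}} = - 291519 \left(- \frac{i \sqrt{18310}}{54930}\right) = \frac{97173 i \sqrt{18310}}{18310}$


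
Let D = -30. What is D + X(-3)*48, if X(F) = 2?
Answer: 66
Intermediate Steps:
D + X(-3)*48 = -30 + 2*48 = -30 + 96 = 66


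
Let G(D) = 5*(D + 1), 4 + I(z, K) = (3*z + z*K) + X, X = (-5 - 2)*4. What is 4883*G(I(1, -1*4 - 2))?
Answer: -830110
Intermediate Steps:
X = -28 (X = -7*4 = -28)
I(z, K) = -32 + 3*z + K*z (I(z, K) = -4 + ((3*z + z*K) - 28) = -4 + ((3*z + K*z) - 28) = -4 + (-28 + 3*z + K*z) = -32 + 3*z + K*z)
G(D) = 5 + 5*D (G(D) = 5*(1 + D) = 5 + 5*D)
4883*G(I(1, -1*4 - 2)) = 4883*(5 + 5*(-32 + 3*1 + (-1*4 - 2)*1)) = 4883*(5 + 5*(-32 + 3 + (-4 - 2)*1)) = 4883*(5 + 5*(-32 + 3 - 6*1)) = 4883*(5 + 5*(-32 + 3 - 6)) = 4883*(5 + 5*(-35)) = 4883*(5 - 175) = 4883*(-170) = -830110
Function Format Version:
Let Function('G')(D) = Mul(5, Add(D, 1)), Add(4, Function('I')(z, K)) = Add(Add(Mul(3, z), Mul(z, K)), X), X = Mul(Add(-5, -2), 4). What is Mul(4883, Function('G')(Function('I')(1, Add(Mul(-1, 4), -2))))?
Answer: -830110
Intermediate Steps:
X = -28 (X = Mul(-7, 4) = -28)
Function('I')(z, K) = Add(-32, Mul(3, z), Mul(K, z)) (Function('I')(z, K) = Add(-4, Add(Add(Mul(3, z), Mul(z, K)), -28)) = Add(-4, Add(Add(Mul(3, z), Mul(K, z)), -28)) = Add(-4, Add(-28, Mul(3, z), Mul(K, z))) = Add(-32, Mul(3, z), Mul(K, z)))
Function('G')(D) = Add(5, Mul(5, D)) (Function('G')(D) = Mul(5, Add(1, D)) = Add(5, Mul(5, D)))
Mul(4883, Function('G')(Function('I')(1, Add(Mul(-1, 4), -2)))) = Mul(4883, Add(5, Mul(5, Add(-32, Mul(3, 1), Mul(Add(Mul(-1, 4), -2), 1))))) = Mul(4883, Add(5, Mul(5, Add(-32, 3, Mul(Add(-4, -2), 1))))) = Mul(4883, Add(5, Mul(5, Add(-32, 3, Mul(-6, 1))))) = Mul(4883, Add(5, Mul(5, Add(-32, 3, -6)))) = Mul(4883, Add(5, Mul(5, -35))) = Mul(4883, Add(5, -175)) = Mul(4883, -170) = -830110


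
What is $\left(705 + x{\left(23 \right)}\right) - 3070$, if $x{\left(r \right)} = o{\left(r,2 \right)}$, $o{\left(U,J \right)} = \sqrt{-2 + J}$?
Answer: $-2365$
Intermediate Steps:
$x{\left(r \right)} = 0$ ($x{\left(r \right)} = \sqrt{-2 + 2} = \sqrt{0} = 0$)
$\left(705 + x{\left(23 \right)}\right) - 3070 = \left(705 + 0\right) - 3070 = 705 - 3070 = -2365$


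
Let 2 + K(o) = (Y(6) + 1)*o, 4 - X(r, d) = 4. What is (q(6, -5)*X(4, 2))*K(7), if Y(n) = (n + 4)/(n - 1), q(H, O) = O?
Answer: 0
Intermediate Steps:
X(r, d) = 0 (X(r, d) = 4 - 1*4 = 4 - 4 = 0)
Y(n) = (4 + n)/(-1 + n)
K(o) = -2 + 3*o (K(o) = -2 + ((4 + 6)/(-1 + 6) + 1)*o = -2 + (10/5 + 1)*o = -2 + ((⅕)*10 + 1)*o = -2 + (2 + 1)*o = -2 + 3*o)
(q(6, -5)*X(4, 2))*K(7) = (-5*0)*(-2 + 3*7) = 0*(-2 + 21) = 0*19 = 0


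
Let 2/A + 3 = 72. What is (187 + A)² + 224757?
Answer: 1236607102/4761 ≈ 2.5974e+5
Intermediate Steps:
A = 2/69 (A = 2/(-3 + 72) = 2/69 ≈ 0.028986)
(187 + A)² + 224757 = (187 + 2/69)² + 224757 = (12905/69)² + 224757 = 166539025/4761 + 224757 = 1236607102/4761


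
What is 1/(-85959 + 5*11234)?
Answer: -1/29789 ≈ -3.3569e-5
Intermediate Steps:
1/(-85959 + 5*11234) = 1/(-85959 + 56170) = 1/(-29789) = -1/29789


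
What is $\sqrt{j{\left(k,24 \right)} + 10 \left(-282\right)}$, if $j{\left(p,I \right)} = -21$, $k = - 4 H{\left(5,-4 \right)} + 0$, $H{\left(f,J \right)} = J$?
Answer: $i \sqrt{2841} \approx 53.301 i$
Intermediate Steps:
$k = 16$ ($k = \left(-4\right) \left(-4\right) + 0 = 16 + 0 = 16$)
$\sqrt{j{\left(k,24 \right)} + 10 \left(-282\right)} = \sqrt{-21 + 10 \left(-282\right)} = \sqrt{-21 - 2820} = \sqrt{-2841} = i \sqrt{2841}$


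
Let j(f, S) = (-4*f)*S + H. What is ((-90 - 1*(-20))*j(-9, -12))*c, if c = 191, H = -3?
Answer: 5815950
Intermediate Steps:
j(f, S) = -3 - 4*S*f (j(f, S) = (-4*f)*S - 3 = -4*S*f - 3 = -3 - 4*S*f)
((-90 - 1*(-20))*j(-9, -12))*c = ((-90 - 1*(-20))*(-3 - 4*(-12)*(-9)))*191 = ((-90 + 20)*(-3 - 432))*191 = -70*(-435)*191 = 30450*191 = 5815950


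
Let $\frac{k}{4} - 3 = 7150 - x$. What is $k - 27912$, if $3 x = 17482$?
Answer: $- \frac{67828}{3} \approx -22609.0$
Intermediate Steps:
$x = \frac{17482}{3}$ ($x = \frac{1}{3} \cdot 17482 = \frac{17482}{3} \approx 5827.3$)
$k = \frac{15908}{3}$ ($k = 12 + 4 \left(7150 - \frac{17482}{3}\right) = 12 + 4 \cdot \frac{3968}{3} = 12 + \frac{15872}{3} = \frac{15908}{3} \approx 5302.7$)
$k - 27912 = \frac{15908}{3} - 27912 = - \frac{67828}{3}$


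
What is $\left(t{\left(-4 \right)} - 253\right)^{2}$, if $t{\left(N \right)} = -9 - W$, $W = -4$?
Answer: $66564$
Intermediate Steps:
$t{\left(N \right)} = -5$ ($t{\left(N \right)} = -9 - -4 = -9 + 4 = -5$)
$\left(t{\left(-4 \right)} - 253\right)^{2} = \left(-5 - 253\right)^{2} = \left(-258\right)^{2} = 66564$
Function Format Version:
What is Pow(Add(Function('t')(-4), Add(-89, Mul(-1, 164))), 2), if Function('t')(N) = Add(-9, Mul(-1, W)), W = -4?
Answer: 66564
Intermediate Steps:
Function('t')(N) = -5 (Function('t')(N) = Add(-9, Mul(-1, -4)) = Add(-9, 4) = -5)
Pow(Add(Function('t')(-4), Add(-89, Mul(-1, 164))), 2) = Pow(Add(-5, Add(-89, Mul(-1, 164))), 2) = Pow(Add(-5, Add(-89, -164)), 2) = Pow(Add(-5, -253), 2) = Pow(-258, 2) = 66564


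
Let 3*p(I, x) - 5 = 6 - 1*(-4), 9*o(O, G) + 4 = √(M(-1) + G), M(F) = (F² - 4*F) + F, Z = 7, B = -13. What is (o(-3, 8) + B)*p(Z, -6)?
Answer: -605/9 + 10*√3/9 ≈ -65.298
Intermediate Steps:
M(F) = F² - 3*F
o(O, G) = -4/9 + √(4 + G)/9 (o(O, G) = -4/9 + √(-(-3 - 1) + G)/9 = -4/9 + √(-1*(-4) + G)/9 = -4/9 + √(4 + G)/9)
p(I, x) = 5 (p(I, x) = 5/3 + (6 - 1*(-4))/3 = 5/3 + (6 + 4)/3 = 5/3 + (⅓)*10 = 5/3 + 10/3 = 5)
(o(-3, 8) + B)*p(Z, -6) = ((-4/9 + √(4 + 8)/9) - 13)*5 = ((-4/9 + √12/9) - 13)*5 = ((-4/9 + (2*√3)/9) - 13)*5 = ((-4/9 + 2*√3/9) - 13)*5 = (-121/9 + 2*√3/9)*5 = -605/9 + 10*√3/9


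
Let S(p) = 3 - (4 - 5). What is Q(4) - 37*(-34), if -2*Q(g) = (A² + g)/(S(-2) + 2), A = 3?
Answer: 15083/12 ≈ 1256.9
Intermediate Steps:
S(p) = 4 (S(p) = 3 - 1*(-1) = 3 + 1 = 4)
Q(g) = -¾ - g/12 (Q(g) = -(3² + g)/(2*(4 + 2)) = -(9 + g)/(2*6) = -(3/2 + g/6)/2 = -¾ - g/12)
Q(4) - 37*(-34) = (-¾ - 1/12*4) - 37*(-34) = (-¾ - ⅓) + 1258 = -13/12 + 1258 = 15083/12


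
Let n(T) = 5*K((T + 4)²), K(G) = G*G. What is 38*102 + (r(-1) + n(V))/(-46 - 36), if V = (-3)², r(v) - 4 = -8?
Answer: 175031/82 ≈ 2134.5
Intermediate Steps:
r(v) = -4 (r(v) = 4 - 8 = -4)
V = 9
K(G) = G²
n(T) = 5*(4 + T)⁴ (n(T) = 5*((T + 4)²)² = 5*((4 + T)²)² = 5*(4 + T)⁴)
38*102 + (r(-1) + n(V))/(-46 - 36) = 38*102 + (-4 + 5*(4 + 9)⁴)/(-46 - 36) = 3876 + (-4 + 5*13⁴)/(-82) = 3876 + (-4 + 5*28561)*(-1/82) = 3876 + (-4 + 142805)*(-1/82) = 3876 + 142801*(-1/82) = 3876 - 142801/82 = 175031/82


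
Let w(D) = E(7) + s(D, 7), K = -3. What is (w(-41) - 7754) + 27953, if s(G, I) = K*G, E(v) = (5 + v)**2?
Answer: 20466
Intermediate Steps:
s(G, I) = -3*G
w(D) = 144 - 3*D (w(D) = (5 + 7)**2 - 3*D = 12**2 - 3*D = 144 - 3*D)
(w(-41) - 7754) + 27953 = ((144 - 3*(-41)) - 7754) + 27953 = ((144 + 123) - 7754) + 27953 = (267 - 7754) + 27953 = -7487 + 27953 = 20466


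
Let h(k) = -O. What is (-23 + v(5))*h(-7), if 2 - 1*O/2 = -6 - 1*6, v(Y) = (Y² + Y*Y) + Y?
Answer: -896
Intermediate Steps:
v(Y) = Y + 2*Y² (v(Y) = (Y² + Y²) + Y = 2*Y² + Y = Y + 2*Y²)
O = 28 (O = 4 - 2*(-6 - 1*6) = 4 - 2*(-6 - 6) = 4 - 2*(-12) = 4 + 24 = 28)
h(k) = -28 (h(k) = -1*28 = -28)
(-23 + v(5))*h(-7) = (-23 + 5*(1 + 2*5))*(-28) = (-23 + 5*(1 + 10))*(-28) = (-23 + 5*11)*(-28) = (-23 + 55)*(-28) = 32*(-28) = -896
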